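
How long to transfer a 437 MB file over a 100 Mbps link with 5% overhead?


Effective throughput = 100 * (1 - 5/100) = 95 Mbps
File size in Mb = 437 * 8 = 3496 Mb
Time = 3496 / 95
Time = 36.8 seconds


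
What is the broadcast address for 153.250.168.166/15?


Network: 153.250.0.0/15
Host bits = 17
Set all host bits to 1:
Broadcast: 153.251.255.255


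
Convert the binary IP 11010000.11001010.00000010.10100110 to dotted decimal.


11010000 = 208
11001010 = 202
00000010 = 2
10100110 = 166
IP: 208.202.2.166


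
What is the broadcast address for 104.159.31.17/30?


Network: 104.159.31.16/30
Host bits = 2
Set all host bits to 1:
Broadcast: 104.159.31.19


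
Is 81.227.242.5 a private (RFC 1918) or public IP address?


RFC 1918 private ranges:
  10.0.0.0/8 (10.0.0.0 - 10.255.255.255)
  172.16.0.0/12 (172.16.0.0 - 172.31.255.255)
  192.168.0.0/16 (192.168.0.0 - 192.168.255.255)
Public (not in any RFC 1918 range)


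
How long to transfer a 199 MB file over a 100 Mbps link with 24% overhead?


Effective throughput = 100 * (1 - 24/100) = 76 Mbps
File size in Mb = 199 * 8 = 1592 Mb
Time = 1592 / 76
Time = 20.9474 seconds


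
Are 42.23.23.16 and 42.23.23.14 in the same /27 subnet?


Mask: 255.255.255.224
42.23.23.16 AND mask = 42.23.23.0
42.23.23.14 AND mask = 42.23.23.0
Yes, same subnet (42.23.23.0)


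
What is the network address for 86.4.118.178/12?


IP:   01010110.00000100.01110110.10110010
Mask: 11111111.11110000.00000000.00000000
AND operation:
Net:  01010110.00000000.00000000.00000000
Network: 86.0.0.0/12


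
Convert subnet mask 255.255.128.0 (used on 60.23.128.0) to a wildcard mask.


Subnet mask: 255.255.128.0
Wildcard = 255.255.255.255 - subnet mask
255 - 255 = 0
255 - 255 = 0
255 - 128 = 127
255 - 0 = 255
Wildcard: 0.0.127.255


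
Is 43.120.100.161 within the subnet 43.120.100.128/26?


Subnet network: 43.120.100.128
Test IP AND mask: 43.120.100.128
Yes, 43.120.100.161 is in 43.120.100.128/26


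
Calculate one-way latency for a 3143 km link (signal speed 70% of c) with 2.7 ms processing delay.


Speed = 0.7 * 3e5 km/s = 210000 km/s
Propagation delay = 3143 / 210000 = 0.015 s = 14.9667 ms
Processing delay = 2.7 ms
Total one-way latency = 17.6667 ms


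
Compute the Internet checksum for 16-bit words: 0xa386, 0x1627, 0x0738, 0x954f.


Sum all words (with carry folding):
+ 0xa386 = 0xa386
+ 0x1627 = 0xb9ad
+ 0x0738 = 0xc0e5
+ 0x954f = 0x5635
One's complement: ~0x5635
Checksum = 0xa9ca


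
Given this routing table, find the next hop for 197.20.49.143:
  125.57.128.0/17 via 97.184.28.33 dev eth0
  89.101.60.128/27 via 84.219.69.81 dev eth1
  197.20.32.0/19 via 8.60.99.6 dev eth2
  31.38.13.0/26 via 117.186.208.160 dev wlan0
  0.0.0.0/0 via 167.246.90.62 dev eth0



Longest prefix match for 197.20.49.143:
  /17 125.57.128.0: no
  /27 89.101.60.128: no
  /19 197.20.32.0: MATCH
  /26 31.38.13.0: no
  /0 0.0.0.0: MATCH
Selected: next-hop 8.60.99.6 via eth2 (matched /19)


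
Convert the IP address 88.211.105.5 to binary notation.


88 = 01011000
211 = 11010011
105 = 01101001
5 = 00000101
Binary: 01011000.11010011.01101001.00000101


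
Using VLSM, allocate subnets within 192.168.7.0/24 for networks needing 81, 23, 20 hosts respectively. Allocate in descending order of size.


81 hosts -> /25 (126 usable): 192.168.7.0/25
23 hosts -> /27 (30 usable): 192.168.7.128/27
20 hosts -> /27 (30 usable): 192.168.7.160/27
Allocation: 192.168.7.0/25 (81 hosts, 126 usable); 192.168.7.128/27 (23 hosts, 30 usable); 192.168.7.160/27 (20 hosts, 30 usable)


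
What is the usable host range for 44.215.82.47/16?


Network: 44.215.0.0
Broadcast: 44.215.255.255
First usable = network + 1
Last usable = broadcast - 1
Range: 44.215.0.1 to 44.215.255.254


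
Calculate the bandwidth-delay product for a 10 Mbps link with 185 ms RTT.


BDP = bandwidth * RTT
= 10 Mbps * 185 ms
= 10 * 1e6 * 185 / 1000 bits
= 1850000 bits
= 231250 bytes
= 225.8301 KB
BDP = 1850000 bits (231250 bytes)


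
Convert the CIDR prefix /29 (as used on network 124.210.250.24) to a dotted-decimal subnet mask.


/29 means 29 network bits, 3 host bits
Binary: 11111111111111111111111111111000
Mask: 255.255.255.248


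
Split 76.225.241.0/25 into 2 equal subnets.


New prefix = 25 + 1 = 26
Each subnet has 64 addresses
  76.225.241.0/26
  76.225.241.64/26
Subnets: 76.225.241.0/26, 76.225.241.64/26


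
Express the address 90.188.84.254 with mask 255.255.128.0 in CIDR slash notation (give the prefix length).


Binary: 11111111.11111111.10000000.00000000
Count leading 1s
Prefix: /17


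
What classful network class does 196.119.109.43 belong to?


First octet: 196
Binary: 11000100
110xxxxx -> Class C (192-223)
Class C, default mask 255.255.255.0 (/24)


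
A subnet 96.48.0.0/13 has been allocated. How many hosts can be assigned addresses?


Host bits = 32 - 13 = 19
Total addresses = 2^19 = 524288
Usable = total - 2 (network and broadcast)
Usable hosts: 524286


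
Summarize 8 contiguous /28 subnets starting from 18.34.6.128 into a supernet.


Original prefix: /28
Number of subnets: 8 = 2^3
New prefix = 28 - 3 = 25
Supernet: 18.34.6.128/25


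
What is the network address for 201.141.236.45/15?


IP:   11001001.10001101.11101100.00101101
Mask: 11111111.11111110.00000000.00000000
AND operation:
Net:  11001001.10001100.00000000.00000000
Network: 201.140.0.0/15


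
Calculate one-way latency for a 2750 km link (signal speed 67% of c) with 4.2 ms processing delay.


Speed = 0.67 * 3e5 km/s = 201000 km/s
Propagation delay = 2750 / 201000 = 0.0137 s = 13.6816 ms
Processing delay = 4.2 ms
Total one-way latency = 17.8816 ms


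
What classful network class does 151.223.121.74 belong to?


First octet: 151
Binary: 10010111
10xxxxxx -> Class B (128-191)
Class B, default mask 255.255.0.0 (/16)


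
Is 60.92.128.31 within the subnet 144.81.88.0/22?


Subnet network: 144.81.88.0
Test IP AND mask: 60.92.128.0
No, 60.92.128.31 is not in 144.81.88.0/22


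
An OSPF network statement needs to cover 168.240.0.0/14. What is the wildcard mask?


Subnet mask: 255.252.0.0
Wildcard = 255.255.255.255 - subnet mask
255 - 255 = 0
255 - 252 = 3
255 - 0 = 255
255 - 0 = 255
Wildcard: 0.3.255.255


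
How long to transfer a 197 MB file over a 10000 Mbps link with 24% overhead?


Effective throughput = 10000 * (1 - 24/100) = 7600 Mbps
File size in Mb = 197 * 8 = 1576 Mb
Time = 1576 / 7600
Time = 0.2074 seconds


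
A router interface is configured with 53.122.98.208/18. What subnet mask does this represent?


/18 means 18 network bits, 14 host bits
Binary: 11111111111111111100000000000000
Mask: 255.255.192.0


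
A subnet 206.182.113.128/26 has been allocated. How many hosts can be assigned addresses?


Host bits = 32 - 26 = 6
Total addresses = 2^6 = 64
Usable = total - 2 (network and broadcast)
Usable hosts: 62


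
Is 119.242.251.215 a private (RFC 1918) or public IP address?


RFC 1918 private ranges:
  10.0.0.0/8 (10.0.0.0 - 10.255.255.255)
  172.16.0.0/12 (172.16.0.0 - 172.31.255.255)
  192.168.0.0/16 (192.168.0.0 - 192.168.255.255)
Public (not in any RFC 1918 range)


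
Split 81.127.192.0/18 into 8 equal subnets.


New prefix = 18 + 3 = 21
Each subnet has 2048 addresses
  81.127.192.0/21
  81.127.200.0/21
  81.127.208.0/21
  81.127.216.0/21
  81.127.224.0/21
  81.127.232.0/21
  81.127.240.0/21
  81.127.248.0/21
Subnets: 81.127.192.0/21, 81.127.200.0/21, 81.127.208.0/21, 81.127.216.0/21, 81.127.224.0/21, 81.127.232.0/21, 81.127.240.0/21, 81.127.248.0/21


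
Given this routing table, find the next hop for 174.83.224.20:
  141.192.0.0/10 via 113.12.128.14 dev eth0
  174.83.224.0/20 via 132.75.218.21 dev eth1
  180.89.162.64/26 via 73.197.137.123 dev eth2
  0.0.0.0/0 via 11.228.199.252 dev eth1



Longest prefix match for 174.83.224.20:
  /10 141.192.0.0: no
  /20 174.83.224.0: MATCH
  /26 180.89.162.64: no
  /0 0.0.0.0: MATCH
Selected: next-hop 132.75.218.21 via eth1 (matched /20)


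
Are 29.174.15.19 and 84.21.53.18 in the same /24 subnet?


Mask: 255.255.255.0
29.174.15.19 AND mask = 29.174.15.0
84.21.53.18 AND mask = 84.21.53.0
No, different subnets (29.174.15.0 vs 84.21.53.0)


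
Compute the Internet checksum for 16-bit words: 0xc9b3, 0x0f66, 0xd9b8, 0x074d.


Sum all words (with carry folding):
+ 0xc9b3 = 0xc9b3
+ 0x0f66 = 0xd919
+ 0xd9b8 = 0xb2d2
+ 0x074d = 0xba1f
One's complement: ~0xba1f
Checksum = 0x45e0


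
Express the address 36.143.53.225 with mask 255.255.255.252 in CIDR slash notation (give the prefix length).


Binary: 11111111.11111111.11111111.11111100
Count leading 1s
Prefix: /30


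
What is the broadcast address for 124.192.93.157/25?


Network: 124.192.93.128/25
Host bits = 7
Set all host bits to 1:
Broadcast: 124.192.93.255


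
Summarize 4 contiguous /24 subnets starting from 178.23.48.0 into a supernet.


Original prefix: /24
Number of subnets: 4 = 2^2
New prefix = 24 - 2 = 22
Supernet: 178.23.48.0/22


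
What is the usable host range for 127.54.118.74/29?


Network: 127.54.118.72
Broadcast: 127.54.118.79
First usable = network + 1
Last usable = broadcast - 1
Range: 127.54.118.73 to 127.54.118.78


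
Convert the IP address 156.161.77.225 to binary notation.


156 = 10011100
161 = 10100001
77 = 01001101
225 = 11100001
Binary: 10011100.10100001.01001101.11100001


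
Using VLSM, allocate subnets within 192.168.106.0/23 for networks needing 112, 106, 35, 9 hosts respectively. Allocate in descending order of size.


112 hosts -> /25 (126 usable): 192.168.106.0/25
106 hosts -> /25 (126 usable): 192.168.106.128/25
35 hosts -> /26 (62 usable): 192.168.107.0/26
9 hosts -> /28 (14 usable): 192.168.107.64/28
Allocation: 192.168.106.0/25 (112 hosts, 126 usable); 192.168.106.128/25 (106 hosts, 126 usable); 192.168.107.0/26 (35 hosts, 62 usable); 192.168.107.64/28 (9 hosts, 14 usable)


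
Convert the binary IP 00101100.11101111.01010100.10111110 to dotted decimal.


00101100 = 44
11101111 = 239
01010100 = 84
10111110 = 190
IP: 44.239.84.190


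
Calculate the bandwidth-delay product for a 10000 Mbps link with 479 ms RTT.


BDP = bandwidth * RTT
= 10000 Mbps * 479 ms
= 10000 * 1e6 * 479 / 1000 bits
= 4790000000 bits
= 598750000 bytes
= 584716.7969 KB
BDP = 4790000000 bits (598750000 bytes)


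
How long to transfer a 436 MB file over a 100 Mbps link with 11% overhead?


Effective throughput = 100 * (1 - 11/100) = 89 Mbps
File size in Mb = 436 * 8 = 3488 Mb
Time = 3488 / 89
Time = 39.191 seconds


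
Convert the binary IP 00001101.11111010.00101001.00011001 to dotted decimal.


00001101 = 13
11111010 = 250
00101001 = 41
00011001 = 25
IP: 13.250.41.25


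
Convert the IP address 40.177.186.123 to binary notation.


40 = 00101000
177 = 10110001
186 = 10111010
123 = 01111011
Binary: 00101000.10110001.10111010.01111011


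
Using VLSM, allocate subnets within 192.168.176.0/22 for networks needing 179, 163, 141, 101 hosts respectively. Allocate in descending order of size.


179 hosts -> /24 (254 usable): 192.168.176.0/24
163 hosts -> /24 (254 usable): 192.168.177.0/24
141 hosts -> /24 (254 usable): 192.168.178.0/24
101 hosts -> /25 (126 usable): 192.168.179.0/25
Allocation: 192.168.176.0/24 (179 hosts, 254 usable); 192.168.177.0/24 (163 hosts, 254 usable); 192.168.178.0/24 (141 hosts, 254 usable); 192.168.179.0/25 (101 hosts, 126 usable)


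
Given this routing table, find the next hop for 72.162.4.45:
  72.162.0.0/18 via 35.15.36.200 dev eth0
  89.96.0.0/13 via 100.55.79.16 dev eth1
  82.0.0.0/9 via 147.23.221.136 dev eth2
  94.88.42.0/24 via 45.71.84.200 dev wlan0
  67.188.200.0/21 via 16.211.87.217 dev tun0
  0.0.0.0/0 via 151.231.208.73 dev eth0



Longest prefix match for 72.162.4.45:
  /18 72.162.0.0: MATCH
  /13 89.96.0.0: no
  /9 82.0.0.0: no
  /24 94.88.42.0: no
  /21 67.188.200.0: no
  /0 0.0.0.0: MATCH
Selected: next-hop 35.15.36.200 via eth0 (matched /18)


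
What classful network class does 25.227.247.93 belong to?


First octet: 25
Binary: 00011001
0xxxxxxx -> Class A (1-126)
Class A, default mask 255.0.0.0 (/8)


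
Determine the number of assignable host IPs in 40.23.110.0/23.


Host bits = 32 - 23 = 9
Total addresses = 2^9 = 512
Usable = total - 2 (network and broadcast)
Usable hosts: 510


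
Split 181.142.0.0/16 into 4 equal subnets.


New prefix = 16 + 2 = 18
Each subnet has 16384 addresses
  181.142.0.0/18
  181.142.64.0/18
  181.142.128.0/18
  181.142.192.0/18
Subnets: 181.142.0.0/18, 181.142.64.0/18, 181.142.128.0/18, 181.142.192.0/18


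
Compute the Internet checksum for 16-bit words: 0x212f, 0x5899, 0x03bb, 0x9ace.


Sum all words (with carry folding):
+ 0x212f = 0x212f
+ 0x5899 = 0x79c8
+ 0x03bb = 0x7d83
+ 0x9ace = 0x1852
One's complement: ~0x1852
Checksum = 0xe7ad


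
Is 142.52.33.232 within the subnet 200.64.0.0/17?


Subnet network: 200.64.0.0
Test IP AND mask: 142.52.0.0
No, 142.52.33.232 is not in 200.64.0.0/17


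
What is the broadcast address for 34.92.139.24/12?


Network: 34.80.0.0/12
Host bits = 20
Set all host bits to 1:
Broadcast: 34.95.255.255


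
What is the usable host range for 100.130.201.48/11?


Network: 100.128.0.0
Broadcast: 100.159.255.255
First usable = network + 1
Last usable = broadcast - 1
Range: 100.128.0.1 to 100.159.255.254


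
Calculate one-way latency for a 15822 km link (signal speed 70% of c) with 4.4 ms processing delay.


Speed = 0.7 * 3e5 km/s = 210000 km/s
Propagation delay = 15822 / 210000 = 0.0753 s = 75.3429 ms
Processing delay = 4.4 ms
Total one-way latency = 79.7429 ms


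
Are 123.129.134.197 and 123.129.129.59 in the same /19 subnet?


Mask: 255.255.224.0
123.129.134.197 AND mask = 123.129.128.0
123.129.129.59 AND mask = 123.129.128.0
Yes, same subnet (123.129.128.0)


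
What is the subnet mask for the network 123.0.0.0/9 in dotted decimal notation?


/9 means 9 network bits, 23 host bits
Binary: 11111111100000000000000000000000
Mask: 255.128.0.0


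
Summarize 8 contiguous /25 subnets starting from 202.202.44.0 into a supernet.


Original prefix: /25
Number of subnets: 8 = 2^3
New prefix = 25 - 3 = 22
Supernet: 202.202.44.0/22


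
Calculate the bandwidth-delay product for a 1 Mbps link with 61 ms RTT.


BDP = bandwidth * RTT
= 1 Mbps * 61 ms
= 1 * 1e6 * 61 / 1000 bits
= 61000 bits
= 7625 bytes
= 7.4463 KB
BDP = 61000 bits (7625 bytes)


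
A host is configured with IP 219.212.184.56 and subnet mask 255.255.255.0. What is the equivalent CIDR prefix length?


Binary: 11111111.11111111.11111111.00000000
Count leading 1s
Prefix: /24


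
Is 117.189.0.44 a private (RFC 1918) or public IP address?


RFC 1918 private ranges:
  10.0.0.0/8 (10.0.0.0 - 10.255.255.255)
  172.16.0.0/12 (172.16.0.0 - 172.31.255.255)
  192.168.0.0/16 (192.168.0.0 - 192.168.255.255)
Public (not in any RFC 1918 range)


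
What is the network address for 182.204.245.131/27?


IP:   10110110.11001100.11110101.10000011
Mask: 11111111.11111111.11111111.11100000
AND operation:
Net:  10110110.11001100.11110101.10000000
Network: 182.204.245.128/27


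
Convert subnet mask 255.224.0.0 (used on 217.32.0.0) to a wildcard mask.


Subnet mask: 255.224.0.0
Wildcard = 255.255.255.255 - subnet mask
255 - 255 = 0
255 - 224 = 31
255 - 0 = 255
255 - 0 = 255
Wildcard: 0.31.255.255


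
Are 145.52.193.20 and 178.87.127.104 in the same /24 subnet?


Mask: 255.255.255.0
145.52.193.20 AND mask = 145.52.193.0
178.87.127.104 AND mask = 178.87.127.0
No, different subnets (145.52.193.0 vs 178.87.127.0)


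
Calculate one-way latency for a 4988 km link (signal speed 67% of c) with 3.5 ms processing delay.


Speed = 0.67 * 3e5 km/s = 201000 km/s
Propagation delay = 4988 / 201000 = 0.0248 s = 24.8159 ms
Processing delay = 3.5 ms
Total one-way latency = 28.3159 ms


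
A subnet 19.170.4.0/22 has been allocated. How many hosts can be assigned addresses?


Host bits = 32 - 22 = 10
Total addresses = 2^10 = 1024
Usable = total - 2 (network and broadcast)
Usable hosts: 1022


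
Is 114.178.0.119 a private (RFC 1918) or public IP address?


RFC 1918 private ranges:
  10.0.0.0/8 (10.0.0.0 - 10.255.255.255)
  172.16.0.0/12 (172.16.0.0 - 172.31.255.255)
  192.168.0.0/16 (192.168.0.0 - 192.168.255.255)
Public (not in any RFC 1918 range)


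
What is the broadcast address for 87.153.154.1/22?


Network: 87.153.152.0/22
Host bits = 10
Set all host bits to 1:
Broadcast: 87.153.155.255


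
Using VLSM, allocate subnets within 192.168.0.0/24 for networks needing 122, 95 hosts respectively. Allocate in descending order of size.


122 hosts -> /25 (126 usable): 192.168.0.0/25
95 hosts -> /25 (126 usable): 192.168.0.128/25
Allocation: 192.168.0.0/25 (122 hosts, 126 usable); 192.168.0.128/25 (95 hosts, 126 usable)


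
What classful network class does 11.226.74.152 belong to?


First octet: 11
Binary: 00001011
0xxxxxxx -> Class A (1-126)
Class A, default mask 255.0.0.0 (/8)


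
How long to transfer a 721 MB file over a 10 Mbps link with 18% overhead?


Effective throughput = 10 * (1 - 18/100) = 8.2 Mbps
File size in Mb = 721 * 8 = 5768 Mb
Time = 5768 / 8.2
Time = 703.4146 seconds


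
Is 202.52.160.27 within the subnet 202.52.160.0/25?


Subnet network: 202.52.160.0
Test IP AND mask: 202.52.160.0
Yes, 202.52.160.27 is in 202.52.160.0/25


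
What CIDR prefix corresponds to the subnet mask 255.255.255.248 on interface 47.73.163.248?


Binary: 11111111.11111111.11111111.11111000
Count leading 1s
Prefix: /29


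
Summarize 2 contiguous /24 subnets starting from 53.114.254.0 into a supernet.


Original prefix: /24
Number of subnets: 2 = 2^1
New prefix = 24 - 1 = 23
Supernet: 53.114.254.0/23


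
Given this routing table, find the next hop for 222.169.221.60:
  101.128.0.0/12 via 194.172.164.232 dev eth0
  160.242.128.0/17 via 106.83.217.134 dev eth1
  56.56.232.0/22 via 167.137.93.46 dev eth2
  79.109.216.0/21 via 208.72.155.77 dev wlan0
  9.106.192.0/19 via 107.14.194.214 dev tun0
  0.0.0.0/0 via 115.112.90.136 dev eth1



Longest prefix match for 222.169.221.60:
  /12 101.128.0.0: no
  /17 160.242.128.0: no
  /22 56.56.232.0: no
  /21 79.109.216.0: no
  /19 9.106.192.0: no
  /0 0.0.0.0: MATCH
Selected: next-hop 115.112.90.136 via eth1 (matched /0)


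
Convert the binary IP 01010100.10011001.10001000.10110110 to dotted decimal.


01010100 = 84
10011001 = 153
10001000 = 136
10110110 = 182
IP: 84.153.136.182


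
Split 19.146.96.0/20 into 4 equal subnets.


New prefix = 20 + 2 = 22
Each subnet has 1024 addresses
  19.146.96.0/22
  19.146.100.0/22
  19.146.104.0/22
  19.146.108.0/22
Subnets: 19.146.96.0/22, 19.146.100.0/22, 19.146.104.0/22, 19.146.108.0/22


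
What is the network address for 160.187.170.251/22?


IP:   10100000.10111011.10101010.11111011
Mask: 11111111.11111111.11111100.00000000
AND operation:
Net:  10100000.10111011.10101000.00000000
Network: 160.187.168.0/22


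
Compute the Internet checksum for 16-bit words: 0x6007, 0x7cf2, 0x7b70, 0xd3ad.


Sum all words (with carry folding):
+ 0x6007 = 0x6007
+ 0x7cf2 = 0xdcf9
+ 0x7b70 = 0x586a
+ 0xd3ad = 0x2c18
One's complement: ~0x2c18
Checksum = 0xd3e7


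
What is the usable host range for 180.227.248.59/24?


Network: 180.227.248.0
Broadcast: 180.227.248.255
First usable = network + 1
Last usable = broadcast - 1
Range: 180.227.248.1 to 180.227.248.254


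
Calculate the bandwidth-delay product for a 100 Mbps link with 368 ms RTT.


BDP = bandwidth * RTT
= 100 Mbps * 368 ms
= 100 * 1e6 * 368 / 1000 bits
= 36800000 bits
= 4600000 bytes
= 4492.1875 KB
BDP = 36800000 bits (4600000 bytes)


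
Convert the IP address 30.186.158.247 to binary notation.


30 = 00011110
186 = 10111010
158 = 10011110
247 = 11110111
Binary: 00011110.10111010.10011110.11110111


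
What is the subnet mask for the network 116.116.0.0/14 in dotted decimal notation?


/14 means 14 network bits, 18 host bits
Binary: 11111111111111000000000000000000
Mask: 255.252.0.0


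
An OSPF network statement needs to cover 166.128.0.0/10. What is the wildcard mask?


Subnet mask: 255.192.0.0
Wildcard = 255.255.255.255 - subnet mask
255 - 255 = 0
255 - 192 = 63
255 - 0 = 255
255 - 0 = 255
Wildcard: 0.63.255.255


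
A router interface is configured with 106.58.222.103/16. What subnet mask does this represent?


/16 means 16 network bits, 16 host bits
Binary: 11111111111111110000000000000000
Mask: 255.255.0.0


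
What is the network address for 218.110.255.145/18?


IP:   11011010.01101110.11111111.10010001
Mask: 11111111.11111111.11000000.00000000
AND operation:
Net:  11011010.01101110.11000000.00000000
Network: 218.110.192.0/18


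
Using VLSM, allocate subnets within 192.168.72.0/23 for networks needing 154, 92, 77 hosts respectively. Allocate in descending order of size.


154 hosts -> /24 (254 usable): 192.168.72.0/24
92 hosts -> /25 (126 usable): 192.168.73.0/25
77 hosts -> /25 (126 usable): 192.168.73.128/25
Allocation: 192.168.72.0/24 (154 hosts, 254 usable); 192.168.73.0/25 (92 hosts, 126 usable); 192.168.73.128/25 (77 hosts, 126 usable)


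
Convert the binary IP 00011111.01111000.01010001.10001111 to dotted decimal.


00011111 = 31
01111000 = 120
01010001 = 81
10001111 = 143
IP: 31.120.81.143


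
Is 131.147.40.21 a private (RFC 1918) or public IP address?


RFC 1918 private ranges:
  10.0.0.0/8 (10.0.0.0 - 10.255.255.255)
  172.16.0.0/12 (172.16.0.0 - 172.31.255.255)
  192.168.0.0/16 (192.168.0.0 - 192.168.255.255)
Public (not in any RFC 1918 range)


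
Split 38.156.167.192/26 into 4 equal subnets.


New prefix = 26 + 2 = 28
Each subnet has 16 addresses
  38.156.167.192/28
  38.156.167.208/28
  38.156.167.224/28
  38.156.167.240/28
Subnets: 38.156.167.192/28, 38.156.167.208/28, 38.156.167.224/28, 38.156.167.240/28


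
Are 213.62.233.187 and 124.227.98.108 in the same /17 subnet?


Mask: 255.255.128.0
213.62.233.187 AND mask = 213.62.128.0
124.227.98.108 AND mask = 124.227.0.0
No, different subnets (213.62.128.0 vs 124.227.0.0)


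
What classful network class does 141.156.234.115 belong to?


First octet: 141
Binary: 10001101
10xxxxxx -> Class B (128-191)
Class B, default mask 255.255.0.0 (/16)


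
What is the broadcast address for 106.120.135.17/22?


Network: 106.120.132.0/22
Host bits = 10
Set all host bits to 1:
Broadcast: 106.120.135.255


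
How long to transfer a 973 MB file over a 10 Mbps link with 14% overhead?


Effective throughput = 10 * (1 - 14/100) = 8.6 Mbps
File size in Mb = 973 * 8 = 7784 Mb
Time = 7784 / 8.6
Time = 905.1163 seconds


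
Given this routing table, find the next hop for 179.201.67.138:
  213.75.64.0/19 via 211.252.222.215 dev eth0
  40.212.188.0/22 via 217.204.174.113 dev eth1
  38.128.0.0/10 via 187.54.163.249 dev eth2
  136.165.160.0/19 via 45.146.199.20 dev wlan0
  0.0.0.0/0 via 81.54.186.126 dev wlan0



Longest prefix match for 179.201.67.138:
  /19 213.75.64.0: no
  /22 40.212.188.0: no
  /10 38.128.0.0: no
  /19 136.165.160.0: no
  /0 0.0.0.0: MATCH
Selected: next-hop 81.54.186.126 via wlan0 (matched /0)


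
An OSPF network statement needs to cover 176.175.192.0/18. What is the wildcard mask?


Subnet mask: 255.255.192.0
Wildcard = 255.255.255.255 - subnet mask
255 - 255 = 0
255 - 255 = 0
255 - 192 = 63
255 - 0 = 255
Wildcard: 0.0.63.255


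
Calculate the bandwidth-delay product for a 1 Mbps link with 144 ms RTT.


BDP = bandwidth * RTT
= 1 Mbps * 144 ms
= 1 * 1e6 * 144 / 1000 bits
= 144000 bits
= 18000 bytes
= 17.5781 KB
BDP = 144000 bits (18000 bytes)


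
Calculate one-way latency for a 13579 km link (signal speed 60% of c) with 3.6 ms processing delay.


Speed = 0.6 * 3e5 km/s = 180000 km/s
Propagation delay = 13579 / 180000 = 0.0754 s = 75.4389 ms
Processing delay = 3.6 ms
Total one-way latency = 79.0389 ms


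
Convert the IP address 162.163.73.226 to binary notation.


162 = 10100010
163 = 10100011
73 = 01001001
226 = 11100010
Binary: 10100010.10100011.01001001.11100010


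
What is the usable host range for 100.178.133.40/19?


Network: 100.178.128.0
Broadcast: 100.178.159.255
First usable = network + 1
Last usable = broadcast - 1
Range: 100.178.128.1 to 100.178.159.254


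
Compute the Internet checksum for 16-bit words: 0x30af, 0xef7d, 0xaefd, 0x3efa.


Sum all words (with carry folding):
+ 0x30af = 0x30af
+ 0xef7d = 0x202d
+ 0xaefd = 0xcf2a
+ 0x3efa = 0x0e25
One's complement: ~0x0e25
Checksum = 0xf1da


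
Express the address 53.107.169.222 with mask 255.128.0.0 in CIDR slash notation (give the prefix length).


Binary: 11111111.10000000.00000000.00000000
Count leading 1s
Prefix: /9


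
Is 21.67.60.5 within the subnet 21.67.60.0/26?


Subnet network: 21.67.60.0
Test IP AND mask: 21.67.60.0
Yes, 21.67.60.5 is in 21.67.60.0/26


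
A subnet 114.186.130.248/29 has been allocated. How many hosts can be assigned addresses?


Host bits = 32 - 29 = 3
Total addresses = 2^3 = 8
Usable = total - 2 (network and broadcast)
Usable hosts: 6


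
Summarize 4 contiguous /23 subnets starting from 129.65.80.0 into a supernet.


Original prefix: /23
Number of subnets: 4 = 2^2
New prefix = 23 - 2 = 21
Supernet: 129.65.80.0/21


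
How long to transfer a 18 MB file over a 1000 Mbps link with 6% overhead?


Effective throughput = 1000 * (1 - 6/100) = 940 Mbps
File size in Mb = 18 * 8 = 144 Mb
Time = 144 / 940
Time = 0.1532 seconds


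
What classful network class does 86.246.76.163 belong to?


First octet: 86
Binary: 01010110
0xxxxxxx -> Class A (1-126)
Class A, default mask 255.0.0.0 (/8)


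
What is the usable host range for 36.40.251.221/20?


Network: 36.40.240.0
Broadcast: 36.40.255.255
First usable = network + 1
Last usable = broadcast - 1
Range: 36.40.240.1 to 36.40.255.254


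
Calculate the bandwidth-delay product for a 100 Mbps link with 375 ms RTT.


BDP = bandwidth * RTT
= 100 Mbps * 375 ms
= 100 * 1e6 * 375 / 1000 bits
= 37500000 bits
= 4687500 bytes
= 4577.6367 KB
BDP = 37500000 bits (4687500 bytes)


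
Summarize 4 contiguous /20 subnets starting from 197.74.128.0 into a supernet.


Original prefix: /20
Number of subnets: 4 = 2^2
New prefix = 20 - 2 = 18
Supernet: 197.74.128.0/18


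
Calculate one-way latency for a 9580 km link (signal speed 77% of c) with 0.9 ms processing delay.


Speed = 0.77 * 3e5 km/s = 231000 km/s
Propagation delay = 9580 / 231000 = 0.0415 s = 41.4719 ms
Processing delay = 0.9 ms
Total one-way latency = 42.3719 ms


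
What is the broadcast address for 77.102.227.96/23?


Network: 77.102.226.0/23
Host bits = 9
Set all host bits to 1:
Broadcast: 77.102.227.255


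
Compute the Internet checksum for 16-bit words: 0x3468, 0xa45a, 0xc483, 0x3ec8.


Sum all words (with carry folding):
+ 0x3468 = 0x3468
+ 0xa45a = 0xd8c2
+ 0xc483 = 0x9d46
+ 0x3ec8 = 0xdc0e
One's complement: ~0xdc0e
Checksum = 0x23f1


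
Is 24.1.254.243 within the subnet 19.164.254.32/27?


Subnet network: 19.164.254.32
Test IP AND mask: 24.1.254.224
No, 24.1.254.243 is not in 19.164.254.32/27


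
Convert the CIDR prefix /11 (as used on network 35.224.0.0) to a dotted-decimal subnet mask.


/11 means 11 network bits, 21 host bits
Binary: 11111111111000000000000000000000
Mask: 255.224.0.0


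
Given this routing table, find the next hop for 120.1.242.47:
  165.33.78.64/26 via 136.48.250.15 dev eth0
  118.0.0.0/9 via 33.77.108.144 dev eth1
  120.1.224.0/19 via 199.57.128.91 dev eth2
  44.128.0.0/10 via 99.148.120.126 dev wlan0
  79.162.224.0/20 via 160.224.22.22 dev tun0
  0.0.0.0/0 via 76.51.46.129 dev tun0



Longest prefix match for 120.1.242.47:
  /26 165.33.78.64: no
  /9 118.0.0.0: no
  /19 120.1.224.0: MATCH
  /10 44.128.0.0: no
  /20 79.162.224.0: no
  /0 0.0.0.0: MATCH
Selected: next-hop 199.57.128.91 via eth2 (matched /19)


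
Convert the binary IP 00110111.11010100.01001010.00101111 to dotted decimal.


00110111 = 55
11010100 = 212
01001010 = 74
00101111 = 47
IP: 55.212.74.47


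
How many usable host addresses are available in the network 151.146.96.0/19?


Host bits = 32 - 19 = 13
Total addresses = 2^13 = 8192
Usable = total - 2 (network and broadcast)
Usable hosts: 8190


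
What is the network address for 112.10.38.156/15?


IP:   01110000.00001010.00100110.10011100
Mask: 11111111.11111110.00000000.00000000
AND operation:
Net:  01110000.00001010.00000000.00000000
Network: 112.10.0.0/15


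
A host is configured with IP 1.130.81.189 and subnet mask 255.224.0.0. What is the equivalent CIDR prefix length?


Binary: 11111111.11100000.00000000.00000000
Count leading 1s
Prefix: /11


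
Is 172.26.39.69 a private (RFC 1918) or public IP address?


RFC 1918 private ranges:
  10.0.0.0/8 (10.0.0.0 - 10.255.255.255)
  172.16.0.0/12 (172.16.0.0 - 172.31.255.255)
  192.168.0.0/16 (192.168.0.0 - 192.168.255.255)
Private (in 172.16.0.0/12)


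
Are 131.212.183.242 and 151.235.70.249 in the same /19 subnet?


Mask: 255.255.224.0
131.212.183.242 AND mask = 131.212.160.0
151.235.70.249 AND mask = 151.235.64.0
No, different subnets (131.212.160.0 vs 151.235.64.0)


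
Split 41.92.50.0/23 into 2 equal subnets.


New prefix = 23 + 1 = 24
Each subnet has 256 addresses
  41.92.50.0/24
  41.92.51.0/24
Subnets: 41.92.50.0/24, 41.92.51.0/24


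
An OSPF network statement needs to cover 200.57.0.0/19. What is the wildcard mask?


Subnet mask: 255.255.224.0
Wildcard = 255.255.255.255 - subnet mask
255 - 255 = 0
255 - 255 = 0
255 - 224 = 31
255 - 0 = 255
Wildcard: 0.0.31.255


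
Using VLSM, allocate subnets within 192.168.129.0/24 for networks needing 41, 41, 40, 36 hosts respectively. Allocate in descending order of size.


41 hosts -> /26 (62 usable): 192.168.129.0/26
41 hosts -> /26 (62 usable): 192.168.129.64/26
40 hosts -> /26 (62 usable): 192.168.129.128/26
36 hosts -> /26 (62 usable): 192.168.129.192/26
Allocation: 192.168.129.0/26 (41 hosts, 62 usable); 192.168.129.64/26 (41 hosts, 62 usable); 192.168.129.128/26 (40 hosts, 62 usable); 192.168.129.192/26 (36 hosts, 62 usable)


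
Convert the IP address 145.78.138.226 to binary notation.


145 = 10010001
78 = 01001110
138 = 10001010
226 = 11100010
Binary: 10010001.01001110.10001010.11100010


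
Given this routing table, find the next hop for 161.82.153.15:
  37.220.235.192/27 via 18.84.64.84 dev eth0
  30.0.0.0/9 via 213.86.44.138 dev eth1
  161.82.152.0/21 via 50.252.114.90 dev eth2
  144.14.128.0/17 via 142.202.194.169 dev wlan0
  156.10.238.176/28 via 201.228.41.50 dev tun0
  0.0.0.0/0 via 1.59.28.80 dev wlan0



Longest prefix match for 161.82.153.15:
  /27 37.220.235.192: no
  /9 30.0.0.0: no
  /21 161.82.152.0: MATCH
  /17 144.14.128.0: no
  /28 156.10.238.176: no
  /0 0.0.0.0: MATCH
Selected: next-hop 50.252.114.90 via eth2 (matched /21)


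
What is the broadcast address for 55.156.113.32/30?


Network: 55.156.113.32/30
Host bits = 2
Set all host bits to 1:
Broadcast: 55.156.113.35


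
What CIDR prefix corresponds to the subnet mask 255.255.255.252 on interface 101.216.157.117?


Binary: 11111111.11111111.11111111.11111100
Count leading 1s
Prefix: /30


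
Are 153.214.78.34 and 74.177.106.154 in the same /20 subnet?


Mask: 255.255.240.0
153.214.78.34 AND mask = 153.214.64.0
74.177.106.154 AND mask = 74.177.96.0
No, different subnets (153.214.64.0 vs 74.177.96.0)


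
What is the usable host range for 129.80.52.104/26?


Network: 129.80.52.64
Broadcast: 129.80.52.127
First usable = network + 1
Last usable = broadcast - 1
Range: 129.80.52.65 to 129.80.52.126


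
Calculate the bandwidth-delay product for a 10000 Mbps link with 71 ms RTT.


BDP = bandwidth * RTT
= 10000 Mbps * 71 ms
= 10000 * 1e6 * 71 / 1000 bits
= 710000000 bits
= 88750000 bytes
= 86669.9219 KB
BDP = 710000000 bits (88750000 bytes)


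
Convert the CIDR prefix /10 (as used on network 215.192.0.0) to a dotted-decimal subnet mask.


/10 means 10 network bits, 22 host bits
Binary: 11111111110000000000000000000000
Mask: 255.192.0.0


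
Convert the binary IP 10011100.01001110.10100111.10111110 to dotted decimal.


10011100 = 156
01001110 = 78
10100111 = 167
10111110 = 190
IP: 156.78.167.190


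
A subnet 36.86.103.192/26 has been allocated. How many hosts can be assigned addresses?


Host bits = 32 - 26 = 6
Total addresses = 2^6 = 64
Usable = total - 2 (network and broadcast)
Usable hosts: 62


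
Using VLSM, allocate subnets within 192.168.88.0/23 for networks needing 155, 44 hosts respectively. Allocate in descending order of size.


155 hosts -> /24 (254 usable): 192.168.88.0/24
44 hosts -> /26 (62 usable): 192.168.89.0/26
Allocation: 192.168.88.0/24 (155 hosts, 254 usable); 192.168.89.0/26 (44 hosts, 62 usable)


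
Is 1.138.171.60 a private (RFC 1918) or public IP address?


RFC 1918 private ranges:
  10.0.0.0/8 (10.0.0.0 - 10.255.255.255)
  172.16.0.0/12 (172.16.0.0 - 172.31.255.255)
  192.168.0.0/16 (192.168.0.0 - 192.168.255.255)
Public (not in any RFC 1918 range)


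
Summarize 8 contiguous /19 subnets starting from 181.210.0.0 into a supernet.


Original prefix: /19
Number of subnets: 8 = 2^3
New prefix = 19 - 3 = 16
Supernet: 181.210.0.0/16


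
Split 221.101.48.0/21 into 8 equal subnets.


New prefix = 21 + 3 = 24
Each subnet has 256 addresses
  221.101.48.0/24
  221.101.49.0/24
  221.101.50.0/24
  221.101.51.0/24
  221.101.52.0/24
  221.101.53.0/24
  221.101.54.0/24
  221.101.55.0/24
Subnets: 221.101.48.0/24, 221.101.49.0/24, 221.101.50.0/24, 221.101.51.0/24, 221.101.52.0/24, 221.101.53.0/24, 221.101.54.0/24, 221.101.55.0/24


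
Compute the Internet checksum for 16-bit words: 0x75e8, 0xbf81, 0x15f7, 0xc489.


Sum all words (with carry folding):
+ 0x75e8 = 0x75e8
+ 0xbf81 = 0x356a
+ 0x15f7 = 0x4b61
+ 0xc489 = 0x0feb
One's complement: ~0x0feb
Checksum = 0xf014


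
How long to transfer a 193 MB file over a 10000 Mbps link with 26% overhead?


Effective throughput = 10000 * (1 - 26/100) = 7400 Mbps
File size in Mb = 193 * 8 = 1544 Mb
Time = 1544 / 7400
Time = 0.2086 seconds


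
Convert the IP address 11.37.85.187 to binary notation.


11 = 00001011
37 = 00100101
85 = 01010101
187 = 10111011
Binary: 00001011.00100101.01010101.10111011


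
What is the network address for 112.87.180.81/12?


IP:   01110000.01010111.10110100.01010001
Mask: 11111111.11110000.00000000.00000000
AND operation:
Net:  01110000.01010000.00000000.00000000
Network: 112.80.0.0/12


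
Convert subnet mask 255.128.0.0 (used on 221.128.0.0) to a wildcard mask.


Subnet mask: 255.128.0.0
Wildcard = 255.255.255.255 - subnet mask
255 - 255 = 0
255 - 128 = 127
255 - 0 = 255
255 - 0 = 255
Wildcard: 0.127.255.255


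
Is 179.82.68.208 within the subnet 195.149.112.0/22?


Subnet network: 195.149.112.0
Test IP AND mask: 179.82.68.0
No, 179.82.68.208 is not in 195.149.112.0/22


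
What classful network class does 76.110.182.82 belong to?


First octet: 76
Binary: 01001100
0xxxxxxx -> Class A (1-126)
Class A, default mask 255.0.0.0 (/8)


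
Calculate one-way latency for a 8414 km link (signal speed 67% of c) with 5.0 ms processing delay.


Speed = 0.67 * 3e5 km/s = 201000 km/s
Propagation delay = 8414 / 201000 = 0.0419 s = 41.8607 ms
Processing delay = 5.0 ms
Total one-way latency = 46.8607 ms


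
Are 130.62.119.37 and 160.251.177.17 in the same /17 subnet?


Mask: 255.255.128.0
130.62.119.37 AND mask = 130.62.0.0
160.251.177.17 AND mask = 160.251.128.0
No, different subnets (130.62.0.0 vs 160.251.128.0)


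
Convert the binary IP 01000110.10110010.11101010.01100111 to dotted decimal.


01000110 = 70
10110010 = 178
11101010 = 234
01100111 = 103
IP: 70.178.234.103


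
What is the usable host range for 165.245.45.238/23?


Network: 165.245.44.0
Broadcast: 165.245.45.255
First usable = network + 1
Last usable = broadcast - 1
Range: 165.245.44.1 to 165.245.45.254


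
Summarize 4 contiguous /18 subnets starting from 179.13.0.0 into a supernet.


Original prefix: /18
Number of subnets: 4 = 2^2
New prefix = 18 - 2 = 16
Supernet: 179.13.0.0/16


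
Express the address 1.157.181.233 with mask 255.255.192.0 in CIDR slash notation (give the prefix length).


Binary: 11111111.11111111.11000000.00000000
Count leading 1s
Prefix: /18


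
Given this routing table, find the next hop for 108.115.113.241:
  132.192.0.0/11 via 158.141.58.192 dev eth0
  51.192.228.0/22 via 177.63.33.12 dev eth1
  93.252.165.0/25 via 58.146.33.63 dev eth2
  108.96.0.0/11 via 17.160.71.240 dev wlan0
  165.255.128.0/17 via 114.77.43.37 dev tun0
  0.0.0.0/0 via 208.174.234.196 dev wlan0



Longest prefix match for 108.115.113.241:
  /11 132.192.0.0: no
  /22 51.192.228.0: no
  /25 93.252.165.0: no
  /11 108.96.0.0: MATCH
  /17 165.255.128.0: no
  /0 0.0.0.0: MATCH
Selected: next-hop 17.160.71.240 via wlan0 (matched /11)


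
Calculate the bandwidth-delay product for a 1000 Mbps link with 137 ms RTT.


BDP = bandwidth * RTT
= 1000 Mbps * 137 ms
= 1000 * 1e6 * 137 / 1000 bits
= 137000000 bits
= 17125000 bytes
= 16723.6328 KB
BDP = 137000000 bits (17125000 bytes)


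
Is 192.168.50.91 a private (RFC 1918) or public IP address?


RFC 1918 private ranges:
  10.0.0.0/8 (10.0.0.0 - 10.255.255.255)
  172.16.0.0/12 (172.16.0.0 - 172.31.255.255)
  192.168.0.0/16 (192.168.0.0 - 192.168.255.255)
Private (in 192.168.0.0/16)


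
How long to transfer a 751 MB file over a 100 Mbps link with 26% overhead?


Effective throughput = 100 * (1 - 26/100) = 74 Mbps
File size in Mb = 751 * 8 = 6008 Mb
Time = 6008 / 74
Time = 81.1892 seconds


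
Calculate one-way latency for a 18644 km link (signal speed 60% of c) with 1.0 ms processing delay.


Speed = 0.6 * 3e5 km/s = 180000 km/s
Propagation delay = 18644 / 180000 = 0.1036 s = 103.5778 ms
Processing delay = 1.0 ms
Total one-way latency = 104.5778 ms


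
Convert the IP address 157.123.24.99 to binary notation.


157 = 10011101
123 = 01111011
24 = 00011000
99 = 01100011
Binary: 10011101.01111011.00011000.01100011


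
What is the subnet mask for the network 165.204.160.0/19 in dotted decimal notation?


/19 means 19 network bits, 13 host bits
Binary: 11111111111111111110000000000000
Mask: 255.255.224.0


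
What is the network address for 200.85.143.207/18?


IP:   11001000.01010101.10001111.11001111
Mask: 11111111.11111111.11000000.00000000
AND operation:
Net:  11001000.01010101.10000000.00000000
Network: 200.85.128.0/18


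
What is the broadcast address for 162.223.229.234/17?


Network: 162.223.128.0/17
Host bits = 15
Set all host bits to 1:
Broadcast: 162.223.255.255


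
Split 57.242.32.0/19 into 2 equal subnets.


New prefix = 19 + 1 = 20
Each subnet has 4096 addresses
  57.242.32.0/20
  57.242.48.0/20
Subnets: 57.242.32.0/20, 57.242.48.0/20


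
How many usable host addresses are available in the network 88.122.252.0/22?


Host bits = 32 - 22 = 10
Total addresses = 2^10 = 1024
Usable = total - 2 (network and broadcast)
Usable hosts: 1022


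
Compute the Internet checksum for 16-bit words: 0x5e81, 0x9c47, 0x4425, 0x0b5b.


Sum all words (with carry folding):
+ 0x5e81 = 0x5e81
+ 0x9c47 = 0xfac8
+ 0x4425 = 0x3eee
+ 0x0b5b = 0x4a49
One's complement: ~0x4a49
Checksum = 0xb5b6


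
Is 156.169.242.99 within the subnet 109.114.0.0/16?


Subnet network: 109.114.0.0
Test IP AND mask: 156.169.0.0
No, 156.169.242.99 is not in 109.114.0.0/16


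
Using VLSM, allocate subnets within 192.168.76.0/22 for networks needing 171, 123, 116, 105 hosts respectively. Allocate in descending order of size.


171 hosts -> /24 (254 usable): 192.168.76.0/24
123 hosts -> /25 (126 usable): 192.168.77.0/25
116 hosts -> /25 (126 usable): 192.168.77.128/25
105 hosts -> /25 (126 usable): 192.168.78.0/25
Allocation: 192.168.76.0/24 (171 hosts, 254 usable); 192.168.77.0/25 (123 hosts, 126 usable); 192.168.77.128/25 (116 hosts, 126 usable); 192.168.78.0/25 (105 hosts, 126 usable)
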